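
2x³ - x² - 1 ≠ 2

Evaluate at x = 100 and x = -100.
x = 100: LHS = 2·100³ - 100² - 1 = 1989999; 1989999 ≠ 2 — holds
x = -100: LHS = 2·(-100)³ - (-100)² - 1 = -2010001; -2010001 ≠ 2 — holds

Answer: Yes, holds for both x = 100 and x = -100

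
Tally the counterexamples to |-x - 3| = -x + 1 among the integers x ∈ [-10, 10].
Counterexamples in [-10, 10]: {-10, -9, -8, -7, -6, -5, -4, -3, -2, 0, 1, 2, 3, 4, 5, 6, 7, 8, 9, 10}.

Counting them gives 20 values.

Answer: 20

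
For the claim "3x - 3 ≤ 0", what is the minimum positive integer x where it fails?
Testing positive integers:
x = 1: LHS = 3·1 - 3 = 0; 0 ≤ 0 — holds
x = 2: LHS = 3·2 - 3 = 3; 3 ≤ 0 — FAILS  ← smallest positive counterexample

Answer: x = 2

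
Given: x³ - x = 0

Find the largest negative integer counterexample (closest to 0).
Testing negative integers from -1 downward:
x = -1: LHS = (-1)³ - (-1) = 0; 0 = 0 — holds
x = -2: LHS = (-2)³ - (-2) = -6; -6 = 0 — FAILS  ← closest negative counterexample to 0

Answer: x = -2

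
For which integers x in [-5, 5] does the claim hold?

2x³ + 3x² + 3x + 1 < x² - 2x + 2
Holds for: {-5, -4, -3, -2, -1, 0}
Fails for: {1, 2, 3, 4, 5}

Answer: {-5, -4, -3, -2, -1, 0}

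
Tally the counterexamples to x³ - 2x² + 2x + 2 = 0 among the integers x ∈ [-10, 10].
Counterexamples in [-10, 10]: {-10, -9, -8, -7, -6, -5, -4, -3, -2, -1, 0, 1, 2, 3, 4, 5, 6, 7, 8, 9, 10}.

Counting them gives 21 values.

Answer: 21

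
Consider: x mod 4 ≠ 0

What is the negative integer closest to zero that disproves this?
Testing negative integers from -1 downward:
x = -1: LHS = (-1) mod 4 = 3; 3 ≠ 0 — holds
x = -2: LHS = (-2) mod 4 = 2; 2 ≠ 0 — holds
x = -3: LHS = (-3) mod 4 = 1; 1 ≠ 0 — holds
x = -4: LHS = (-4) mod 4 = 0; 0 ≠ 0 — FAILS  ← closest negative counterexample to 0

Answer: x = -4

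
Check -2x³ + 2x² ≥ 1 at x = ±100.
x = 100: LHS = -2·100³ + 2·100² = -1980000; -1980000 ≥ 1 — FAILS
x = -100: LHS = -2·(-100)³ + 2·(-100)² = 2020000; 2020000 ≥ 1 — holds

Answer: Partially: fails for x = 100, holds for x = -100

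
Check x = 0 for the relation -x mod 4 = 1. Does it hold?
x = 0: LHS = (-0) mod 4 = 0 mod 4 = 0; 0 = 1 — FAILS

The relation fails at x = 0, so x = 0 is a counterexample.

Answer: No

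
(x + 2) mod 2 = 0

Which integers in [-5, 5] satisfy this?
Holds for: {-4, -2, 0, 2, 4}
Fails for: {-5, -3, -1, 1, 3, 5}

Answer: {-4, -2, 0, 2, 4}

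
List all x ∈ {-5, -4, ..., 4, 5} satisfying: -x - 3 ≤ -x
Over all integers in [-5, 5], LHS − RHS is largest at x = 0, where it equals -3:
x = 0: LHS = -0 - 3 = -3, RHS = -0 = 0; -3 ≤ 0 — holds
At the ends of the range:
x = -5: LHS = -(-5) - 3 = 2, RHS = -(-5) = 5; 2 ≤ 5 — holds
x = 5: LHS = -5 - 3 = -8; -8 ≤ -5 — holds
Hence LHS − RHS is never positive, i.e. LHS ≤ RHS throughout, so the relation holds for every integer in [-5, 5].

Answer: All integers in [-5, 5]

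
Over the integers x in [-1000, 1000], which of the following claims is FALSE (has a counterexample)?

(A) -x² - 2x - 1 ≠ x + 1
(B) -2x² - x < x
(A) x = -1: LHS = -(-1)² - 2·(-1) - 1 = 0, RHS = (-1) + 1 = 0; 0 ≠ 0 — FAILS
(B) x = 0: LHS = -2·0² - 0 = 0; 0 < 0 — FAILS

Answer: Both A and B are false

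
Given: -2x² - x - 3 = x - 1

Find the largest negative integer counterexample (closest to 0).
Testing negative integers from -1 downward:
x = -1: LHS = -2·(-1)² - (-1) - 3 = -4, RHS = (-1) - 1 = -2; -4 = -2 — FAILS  ← closest negative counterexample to 0

Answer: x = -1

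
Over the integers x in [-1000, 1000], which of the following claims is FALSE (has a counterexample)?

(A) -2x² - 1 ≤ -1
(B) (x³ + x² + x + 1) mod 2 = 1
(A) Over all integers in [-1000, 1000], LHS − RHS is largest at x = 0, where it equals 0:
x = 0: LHS = -2·0² - 1 = -1; -1 ≤ -1 — holds
At the ends of the range:
x = -1000: LHS = -2·(-1000)² - 1 = -2000001; -2000001 ≤ -1 — holds
x = 1000: LHS = -2·1000² - 1 = -2000001; -2000001 ≤ -1 — holds
Hence LHS − RHS is never positive, i.e. LHS ≤ RHS throughout, so the relation holds for every integer in [-1000, 1000].

(B) x = 1: LHS = (1³ + 1² + 1 + 1) mod 2 = 4 mod 2 = 0; 0 = 1 — FAILS

Only (B) has a counterexample.

Answer: B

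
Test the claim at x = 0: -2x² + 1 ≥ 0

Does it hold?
x = 0: LHS = -2·0² + 1 = 1; 1 ≥ 0 — holds

The relation is satisfied at x = 0.

Answer: Yes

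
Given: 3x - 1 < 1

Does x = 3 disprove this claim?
Substitute x = 3 into the relation:
x = 3: LHS = 3·3 - 1 = 8; 8 < 1 — FAILS

Since the claim fails at x = 3, this value is a counterexample.

Answer: Yes, x = 3 is a counterexample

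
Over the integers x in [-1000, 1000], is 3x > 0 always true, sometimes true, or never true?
Holds at x = 1: LHS = 3·1 = 3; 3 > 0 — holds
Fails at x = 0: LHS = 3·0 = 0; 0 > 0 — FAILS
It is satisfied by some integers in the range but not all.

Answer: Sometimes true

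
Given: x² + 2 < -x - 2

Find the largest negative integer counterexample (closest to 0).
Testing negative integers from -1 downward:
x = -1: LHS = (-1)² + 2 = 3, RHS = -(-1) - 2 = -1; 3 < -1 — FAILS  ← closest negative counterexample to 0

Answer: x = -1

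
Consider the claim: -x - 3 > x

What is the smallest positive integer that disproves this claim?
Testing positive integers:
x = 1: LHS = -1 - 3 = -4; -4 > 1 — FAILS  ← smallest positive counterexample

Answer: x = 1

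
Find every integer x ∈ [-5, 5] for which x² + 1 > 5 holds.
Holds for: {-5, -4, -3, 3, 4, 5}
Fails for: {-2, -1, 0, 1, 2}

Answer: {-5, -4, -3, 3, 4, 5}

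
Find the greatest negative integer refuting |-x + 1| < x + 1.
Testing negative integers from -1 downward:
x = -1: LHS = |-(-1) + 1| = |2| = 2, RHS = (-1) + 1 = 0; 2 < 0 — FAILS  ← closest negative counterexample to 0

Answer: x = -1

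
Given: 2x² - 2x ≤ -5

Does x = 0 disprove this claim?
Substitute x = 0 into the relation:
x = 0: LHS = 2·0² - 2·0 = 0; 0 ≤ -5 — FAILS

Since the claim fails at x = 0, this value is a counterexample.

Answer: Yes, x = 0 is a counterexample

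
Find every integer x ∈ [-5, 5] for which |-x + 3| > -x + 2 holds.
Over all integers in [-5, 5], LHS − RHS is smallest at x = 0, where it equals 1:
x = 0: LHS = |-0 + 3| = |3| = 3, RHS = -0 + 2 = 2; 3 > 2 — holds
At the ends of the range:
x = -5: LHS = |-(-5) + 3| = |8| = 8, RHS = -(-5) + 2 = 7; 8 > 7 — holds
x = 5: LHS = |-5 + 3| = |-2| = 2, RHS = -5 + 2 = -3; 2 > -3 — holds
Hence LHS − RHS is never zero or negative, i.e. LHS > RHS throughout, so the relation holds for every integer in [-5, 5].

Answer: All integers in [-5, 5]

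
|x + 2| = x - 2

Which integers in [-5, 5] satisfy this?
Over all integers in [-5, 5], LHS − RHS is always positive; it is smallest at x = 0, where it equals 4:
x = 0: LHS = |0 + 2| = |2| = 2, RHS = 0 - 2 = -2; 2 = -2 — FAILS
At the ends of the range:
x = -5: LHS = |(-5) + 2| = |-3| = 3, RHS = (-5) - 2 = -7; 3 = -7 — FAILS
x = 5: LHS = |5 + 2| = |7| = 7, RHS = 5 - 2 = 3; 7 = 3 — FAILS
Hence LHS − RHS is never 0, i.e. the two sides are never equal, so the claimed relation (=) fails for every integer in [-5, 5].

Answer: None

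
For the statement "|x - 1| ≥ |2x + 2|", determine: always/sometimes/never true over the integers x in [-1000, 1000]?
Holds at x = -1: LHS = |(-1) - 1| = |-2| = 2, RHS = |2·(-1) + 2| = |0| = 0; 2 ≥ 0 — holds
Fails at x = 0: LHS = |0 - 1| = |-1| = 1, RHS = |2·0 + 2| = |2| = 2; 1 ≥ 2 — FAILS
It is satisfied by some integers in the range but not all.

Answer: Sometimes true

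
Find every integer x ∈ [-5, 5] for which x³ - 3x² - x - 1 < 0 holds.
Holds for: {-5, -4, -3, -2, -1, 0, 1, 2, 3}
Fails for: {4, 5}

Answer: {-5, -4, -3, -2, -1, 0, 1, 2, 3}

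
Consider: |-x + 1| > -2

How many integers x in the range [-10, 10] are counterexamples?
An absolute value is never negative, so the left side is ≥ 0 for every x, while the right side is -2. Tightest case in [-10, 10] is x = 1:
x = 1: LHS = |-1 + 1| = |0| = 0; 0 > -2 — holds
Hence LHS − RHS is never zero or negative, i.e. LHS > RHS throughout, so the relation holds for every integer in [-10, 10].

No counterexample appears in that range.

Answer: 0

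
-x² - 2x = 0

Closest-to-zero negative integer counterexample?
Testing negative integers from -1 downward:
x = -1: LHS = -(-1)² - 2·(-1) = 1; 1 = 0 — FAILS  ← closest negative counterexample to 0

Answer: x = -1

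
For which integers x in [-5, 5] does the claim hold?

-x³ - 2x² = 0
Holds for: {-2, 0}
Fails for: {-5, -4, -3, -1, 1, 2, 3, 4, 5}

Answer: {-2, 0}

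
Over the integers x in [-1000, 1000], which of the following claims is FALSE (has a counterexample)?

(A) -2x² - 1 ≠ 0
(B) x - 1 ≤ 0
(A) Over all integers in [-1000, 1000], LHS − RHS is always negative; it is closest to 0 at x = 0, where it equals -1:
x = 0: LHS = -2·0² - 1 = -1; -1 ≠ 0 — holds
At the ends of the range:
x = -1000: LHS = -2·(-1000)² - 1 = -2000001; -2000001 ≠ 0 — holds
x = 1000: LHS = -2·1000² - 1 = -2000001; -2000001 ≠ 0 — holds
Hence LHS − RHS is never 0, i.e. the two sides are never equal, so the relation holds for every integer in [-1000, 1000].

(B) x = 2: LHS = 2 - 1 = 1; 1 ≤ 0 — FAILS

Only (B) has a counterexample.

Answer: B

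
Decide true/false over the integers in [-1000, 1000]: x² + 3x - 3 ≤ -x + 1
The claim fails at x = 1:
x = 1: LHS = 1² + 3·1 - 3 = 1, RHS = -1 + 1 = 0; 1 ≤ 0 — FAILS

Because a single integer refutes it, the statement is false.

Answer: False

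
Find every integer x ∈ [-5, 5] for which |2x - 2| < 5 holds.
Holds for: {-1, 0, 1, 2, 3}
Fails for: {-5, -4, -3, -2, 4, 5}

Answer: {-1, 0, 1, 2, 3}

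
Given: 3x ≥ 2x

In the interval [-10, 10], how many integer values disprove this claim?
Counterexamples in [-10, 10]: {-10, -9, -8, -7, -6, -5, -4, -3, -2, -1}.

Counting them gives 10 values.

Answer: 10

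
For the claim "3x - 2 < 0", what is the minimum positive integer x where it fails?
Testing positive integers:
x = 1: LHS = 3·1 - 2 = 1; 1 < 0 — FAILS  ← smallest positive counterexample

Answer: x = 1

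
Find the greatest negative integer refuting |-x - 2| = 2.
Testing negative integers from -1 downward:
x = -1: LHS = |-(-1) - 2| = |-1| = 1; 1 = 2 — FAILS  ← closest negative counterexample to 0

Answer: x = -1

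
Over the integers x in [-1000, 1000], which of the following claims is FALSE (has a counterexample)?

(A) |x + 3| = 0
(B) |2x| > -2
(A) x = 0: LHS = |0 + 3| = |3| = 3; 3 = 0 — FAILS

(B) An absolute value is never negative, so the left side is ≥ 0 for every x, while the right side is -2. Tightest case in [-1000, 1000] is x = 0:
x = 0: LHS = |2·0| = |0| = 0; 0 > -2 — holds
Hence LHS − RHS is never zero or negative, i.e. LHS > RHS throughout, so the relation holds for every integer in [-1000, 1000].

Only (A) has a counterexample.

Answer: A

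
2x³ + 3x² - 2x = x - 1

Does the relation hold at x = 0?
x = 0: LHS = 2·0³ + 3·0² - 2·0 = 0, RHS = 0 - 1 = -1; 0 = -1 — FAILS

The relation fails at x = 0, so x = 0 is a counterexample.

Answer: No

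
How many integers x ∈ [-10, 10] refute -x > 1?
Counterexamples in [-10, 10]: {-1, 0, 1, 2, 3, 4, 5, 6, 7, 8, 9, 10}.

Counting them gives 12 values.

Answer: 12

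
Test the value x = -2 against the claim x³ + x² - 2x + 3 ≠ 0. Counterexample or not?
Substitute x = -2 into the relation:
x = -2: LHS = (-2)³ + (-2)² - 2·(-2) + 3 = 3; 3 ≠ 0 — holds

The relation holds at x = -2, so it is not a counterexample.

Answer: No, x = -2 is not a counterexample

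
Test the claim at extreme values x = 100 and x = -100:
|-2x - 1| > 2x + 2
x = 100: LHS = |-2·100 - 1| = |-201| = 201, RHS = 2·100 + 2 = 202; 201 > 202 — FAILS
x = -100: LHS = |-2·(-100) - 1| = |199| = 199, RHS = 2·(-100) + 2 = -198; 199 > -198 — holds

Answer: Partially: fails for x = 100, holds for x = -100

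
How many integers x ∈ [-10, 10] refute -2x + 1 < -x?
Counterexamples in [-10, 10]: {-10, -9, -8, -7, -6, -5, -4, -3, -2, -1, 0, 1}.

Counting them gives 12 values.

Answer: 12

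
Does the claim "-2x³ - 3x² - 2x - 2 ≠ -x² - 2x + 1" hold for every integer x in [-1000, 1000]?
Track d = LHS − RHS over the integers in [-1000, 1000]. Equality would need d = 0, but d changes sign only between consecutive integers, jumping over 0:
x = -2: LHS = -2·(-2)³ - 3·(-2)² - 2·(-2) - 2 = 6, RHS = -(-2)² - 2·(-2) + 1 = 1; 6 ≠ 1 — holds  (d = 5)
x = -1: LHS = -2·(-1)³ - 3·(-1)² - 2·(-1) - 2 = -1, RHS = -(-1)² - 2·(-1) + 1 = 2; -1 ≠ 2 — holds  (d = -3)
Away from these crossings d keeps a constant sign, and checking every integer in [-1000, 1000] confirms d ≠ 0 throughout. Hence the two sides are never equal, so the relation holds for every integer in [-1000, 1000].

No counterexample exists.

Answer: True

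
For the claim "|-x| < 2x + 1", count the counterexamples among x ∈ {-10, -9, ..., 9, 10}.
Counterexamples in [-10, 10]: {-10, -9, -8, -7, -6, -5, -4, -3, -2, -1}.

Counting them gives 10 values.

Answer: 10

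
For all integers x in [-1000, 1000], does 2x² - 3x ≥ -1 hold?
Over all integers in [-1000, 1000], LHS − RHS is smallest at x = 1, where it equals 0:
x = 1: LHS = 2·1² - 3·1 = -1; -1 ≥ -1 — holds
At the ends of the range:
x = -1000: LHS = 2·(-1000)² - 3·(-1000) = 2003000; 2003000 ≥ -1 — holds
x = 1000: LHS = 2·1000² - 3·1000 = 1997000; 1997000 ≥ -1 — holds
Hence LHS − RHS is never negative, i.e. LHS ≥ RHS throughout, so the relation holds for every integer in [-1000, 1000].

No counterexample exists.

Answer: True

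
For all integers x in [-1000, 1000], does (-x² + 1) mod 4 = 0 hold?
The claim fails at x = 0:
x = 0: LHS = (-0² + 1) mod 4 = 1 mod 4 = 1; 1 = 0 — FAILS

Because a single integer refutes it, the statement is false.

Answer: False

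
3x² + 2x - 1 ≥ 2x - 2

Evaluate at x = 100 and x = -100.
x = 100: LHS = 3·100² + 2·100 - 1 = 30199, RHS = 2·100 - 2 = 198; 30199 ≥ 198 — holds
x = -100: LHS = 3·(-100)² + 2·(-100) - 1 = 29799, RHS = 2·(-100) - 2 = -202; 29799 ≥ -202 — holds

Answer: Yes, holds for both x = 100 and x = -100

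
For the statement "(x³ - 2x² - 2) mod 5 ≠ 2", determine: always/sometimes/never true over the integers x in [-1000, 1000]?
Holds at x = 0: LHS = (0³ - 2·0² - 2) mod 5 = (-2) mod 5 = 3; 3 ≠ 2 — holds
Fails at x = 1: LHS = (1³ - 2·1² - 2) mod 5 = (-3) mod 5 = 2; 2 ≠ 2 — FAILS
It is satisfied by some integers in the range but not all.

Answer: Sometimes true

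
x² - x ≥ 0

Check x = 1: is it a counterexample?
Substitute x = 1 into the relation:
x = 1: LHS = 1² - 1 = 0; 0 ≥ 0 — holds

The relation holds at x = 1, so it is not a counterexample.

Answer: No, x = 1 is not a counterexample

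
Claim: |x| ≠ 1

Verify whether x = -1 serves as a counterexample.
Substitute x = -1 into the relation:
x = -1: LHS = |-1| = 1; 1 ≠ 1 — FAILS

Since the claim fails at x = -1, this value is a counterexample.

Answer: Yes, x = -1 is a counterexample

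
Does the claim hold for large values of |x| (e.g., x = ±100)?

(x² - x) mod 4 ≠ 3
x = 100: LHS = (100² - 100) mod 4 = 9900 mod 4 = 0; 0 ≠ 3 — holds
x = -100: LHS = ((-100)² - (-100)) mod 4 = 10100 mod 4 = 0; 0 ≠ 3 — holds

Answer: Yes, holds for both x = 100 and x = -100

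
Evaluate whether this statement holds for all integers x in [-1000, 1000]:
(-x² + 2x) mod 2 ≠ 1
The claim fails at x = 1:
x = 1: LHS = (-1² + 2·1) mod 2 = 1 mod 2 = 1; 1 ≠ 1 — FAILS

Because a single integer refutes it, the statement is false.

Answer: False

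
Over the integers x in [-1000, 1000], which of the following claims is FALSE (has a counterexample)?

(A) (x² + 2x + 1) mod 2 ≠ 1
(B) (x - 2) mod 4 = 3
(A) x = 0: LHS = (0² + 2·0 + 1) mod 2 = 1 mod 2 = 1; 1 ≠ 1 — FAILS
(B) x = 0: LHS = (0 - 2) mod 4 = (-2) mod 4 = 2; 2 = 3 — FAILS

Answer: Both A and B are false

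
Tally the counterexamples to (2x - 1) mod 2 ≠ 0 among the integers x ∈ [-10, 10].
For a polynomial with integer coefficients, its value mod 2 depends only on x mod 2, so it suffices to check one representative of each residue class, x = 0, 1:
x = 0: LHS = (2·0 - 1) mod 2 = (-1) mod 2 = 1; 1 ≠ 0 — holds
x = 1: LHS = (2·1 - 1) mod 2 = 1 mod 2 = 1; 1 ≠ 0 — holds
The relation holds in every residue class, so the relation holds for every integer in [-10, 10].

No counterexample appears in that range.

Answer: 0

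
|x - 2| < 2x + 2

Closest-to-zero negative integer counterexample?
Testing negative integers from -1 downward:
x = -1: LHS = |(-1) - 2| = |-3| = 3, RHS = 2·(-1) + 2 = 0; 3 < 0 — FAILS  ← closest negative counterexample to 0

Answer: x = -1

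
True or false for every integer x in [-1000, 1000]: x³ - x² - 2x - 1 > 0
The claim fails at x = 0:
x = 0: LHS = 0³ - 0² - 2·0 - 1 = -1; -1 > 0 — FAILS

Because a single integer refutes it, the statement is false.

Answer: False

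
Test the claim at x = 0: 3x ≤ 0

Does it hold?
x = 0: LHS = 3·0 = 0; 0 ≤ 0 — holds

The relation is satisfied at x = 0.

Answer: Yes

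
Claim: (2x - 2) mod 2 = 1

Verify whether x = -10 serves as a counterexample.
Substitute x = -10 into the relation:
x = -10: LHS = (2·(-10) - 2) mod 2 = (-22) mod 2 = 0; 0 = 1 — FAILS

Since the claim fails at x = -10, this value is a counterexample.

Answer: Yes, x = -10 is a counterexample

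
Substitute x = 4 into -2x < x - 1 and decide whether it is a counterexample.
Substitute x = 4 into the relation:
x = 4: LHS = -2·4 = -8, RHS = 4 - 1 = 3; -8 < 3 — holds

The claim holds here, so x = 4 is not a counterexample. (A counterexample exists elsewhere, e.g. x = 0.)

Answer: No, x = 4 is not a counterexample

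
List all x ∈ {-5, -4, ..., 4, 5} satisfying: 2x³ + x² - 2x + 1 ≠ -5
Track d = LHS − RHS over the integers in [-5, 5]. Equality would need d = 0, but d changes sign only between consecutive integers, jumping over 0:
x = -2: LHS = 2·(-2)³ + (-2)² - 2·(-2) + 1 = -7; -7 ≠ -5 — holds  (d = -2)
x = -1: LHS = 2·(-1)³ + (-1)² - 2·(-1) + 1 = 2; 2 ≠ -5 — holds  (d = 7)
Away from these crossings d keeps a constant sign, and checking every integer in [-5, 5] confirms d ≠ 0 throughout. Hence the two sides are never equal, so the relation holds for every integer in [-5, 5].

Answer: All integers in [-5, 5]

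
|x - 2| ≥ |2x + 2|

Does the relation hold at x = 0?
x = 0: LHS = |0 - 2| = |-2| = 2, RHS = |2·0 + 2| = |2| = 2; 2 ≥ 2 — holds

The relation is satisfied at x = 0.

Answer: Yes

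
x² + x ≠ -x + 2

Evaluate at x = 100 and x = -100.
x = 100: LHS = 100² + 100 = 10100, RHS = -100 + 2 = -98; 10100 ≠ -98 — holds
x = -100: LHS = (-100)² + (-100) = 9900, RHS = -(-100) + 2 = 102; 9900 ≠ 102 — holds

Answer: Yes, holds for both x = 100 and x = -100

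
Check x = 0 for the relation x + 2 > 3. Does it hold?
x = 0: LHS = 0 + 2 = 2; 2 > 3 — FAILS

The relation fails at x = 0, so x = 0 is a counterexample.

Answer: No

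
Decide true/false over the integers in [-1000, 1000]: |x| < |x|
The claim fails at x = 0:
x = 0: LHS = |0| = 0, RHS = |0| = 0; 0 < 0 — FAILS

Because a single integer refutes it, the statement is false.

Answer: False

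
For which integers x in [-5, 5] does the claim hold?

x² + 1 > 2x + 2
Holds for: {-5, -4, -3, -2, -1, 3, 4, 5}
Fails for: {0, 1, 2}

Answer: {-5, -4, -3, -2, -1, 3, 4, 5}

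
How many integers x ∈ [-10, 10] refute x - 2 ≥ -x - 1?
Counterexamples in [-10, 10]: {-10, -9, -8, -7, -6, -5, -4, -3, -2, -1, 0}.

Counting them gives 11 values.

Answer: 11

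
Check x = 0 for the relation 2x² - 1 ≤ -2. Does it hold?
x = 0: LHS = 2·0² - 1 = -1; -1 ≤ -2 — FAILS

The relation fails at x = 0, so x = 0 is a counterexample.

Answer: No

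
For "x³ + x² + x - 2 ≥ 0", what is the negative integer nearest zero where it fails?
Testing negative integers from -1 downward:
x = -1: LHS = (-1)³ + (-1)² + (-1) - 2 = -3; -3 ≥ 0 — FAILS  ← closest negative counterexample to 0

Answer: x = -1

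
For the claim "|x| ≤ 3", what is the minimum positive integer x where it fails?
Testing positive integers:
x = 1: LHS = |1| = 1; 1 ≤ 3 — holds
x = 2: LHS = |2| = 2; 2 ≤ 3 — holds
x = 3: LHS = |3| = 3; 3 ≤ 3 — holds
x = 4: LHS = |4| = 4; 4 ≤ 3 — FAILS  ← smallest positive counterexample

Answer: x = 4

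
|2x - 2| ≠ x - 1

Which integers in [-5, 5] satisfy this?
Holds for: {-5, -4, -3, -2, -1, 0, 2, 3, 4, 5}
Fails for: {1}

Answer: {-5, -4, -3, -2, -1, 0, 2, 3, 4, 5}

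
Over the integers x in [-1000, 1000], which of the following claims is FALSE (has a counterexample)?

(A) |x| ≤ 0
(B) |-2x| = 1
(A) x = 1: LHS = |1| = 1; 1 ≤ 0 — FAILS
(B) x = 0: LHS = |-2·0| = |0| = 0; 0 = 1 — FAILS

Answer: Both A and B are false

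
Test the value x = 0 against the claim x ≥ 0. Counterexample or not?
Substitute x = 0 into the relation:
x = 0: 0 ≥ 0 — holds

The claim holds here, so x = 0 is not a counterexample. (A counterexample exists elsewhere, e.g. x = -1.)

Answer: No, x = 0 is not a counterexample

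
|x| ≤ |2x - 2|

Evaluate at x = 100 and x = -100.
x = 100: LHS = |100| = 100, RHS = |2·100 - 2| = |198| = 198; 100 ≤ 198 — holds
x = -100: LHS = |-100| = 100, RHS = |2·(-100) - 2| = |-202| = 202; 100 ≤ 202 — holds

Answer: Yes, holds for both x = 100 and x = -100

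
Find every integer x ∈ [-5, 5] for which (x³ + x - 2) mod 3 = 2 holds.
Holds for: {-4, -1, 2, 5}
Fails for: {-5, -3, -2, 0, 1, 3, 4}

Answer: {-4, -1, 2, 5}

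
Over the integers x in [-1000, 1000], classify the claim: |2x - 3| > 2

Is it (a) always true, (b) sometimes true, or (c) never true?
Holds at x = 0: LHS = |2·0 - 3| = |-3| = 3; 3 > 2 — holds
Fails at x = 1: LHS = |2·1 - 3| = |-1| = 1; 1 > 2 — FAILS
It is satisfied by some integers in the range but not all.

Answer: Sometimes true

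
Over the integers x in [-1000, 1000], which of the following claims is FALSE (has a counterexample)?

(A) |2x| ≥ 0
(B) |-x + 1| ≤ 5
(A) An absolute value is never negative, so the left side is ≥ 0 for every x, while the right side is 0. Tightest case in [-1000, 1000] is x = 0:
x = 0: LHS = |2·0| = |0| = 0; 0 ≥ 0 — holds
Hence LHS − RHS is never negative, i.e. LHS ≥ RHS throughout, so the relation holds for every integer in [-1000, 1000].

(B) x = -5: LHS = |-(-5) + 1| = |6| = 6; 6 ≤ 5 — FAILS

Only (B) has a counterexample.

Answer: B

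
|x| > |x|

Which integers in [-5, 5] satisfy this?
Over all integers in [-5, 5], LHS − RHS is largest at x = 0, where it equals 0:
x = 0: LHS = |0| = 0, RHS = |0| = 0; 0 > 0 — FAILS
At the ends of the range:
x = -5: LHS = |-5| = 5, RHS = |-5| = 5; 5 > 5 — FAILS
x = 5: LHS = |5| = 5, RHS = |5| = 5; 5 > 5 — FAILS
Hence LHS − RHS is never positive, i.e. LHS ≤ RHS throughout, so the claimed relation (>) fails for every integer in [-5, 5].

Answer: None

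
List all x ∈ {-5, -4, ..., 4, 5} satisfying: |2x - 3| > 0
Over all integers in [-5, 5], LHS − RHS is smallest at x = 1, where it equals 1:
x = 1: LHS = |2·1 - 3| = |-1| = 1; 1 > 0 — holds
At the ends of the range:
x = -5: LHS = |2·(-5) - 3| = |-13| = 13; 13 > 0 — holds
x = 5: LHS = |2·5 - 3| = |7| = 7; 7 > 0 — holds
Hence LHS − RHS is never zero or negative, i.e. LHS > RHS throughout, so the relation holds for every integer in [-5, 5].

Answer: All integers in [-5, 5]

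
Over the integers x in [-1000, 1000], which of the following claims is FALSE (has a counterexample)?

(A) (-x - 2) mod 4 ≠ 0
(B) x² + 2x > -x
(A) x = 2: LHS = (-2 - 2) mod 4 = (-4) mod 4 = 0; 0 ≠ 0 — FAILS
(B) x = 0: LHS = 0² + 2·0 = 0, RHS = -0 = 0; 0 > 0 — FAILS

Answer: Both A and B are false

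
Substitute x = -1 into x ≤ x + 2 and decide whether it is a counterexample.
Substitute x = -1 into the relation:
x = -1: RHS = (-1) + 2 = 1; -1 ≤ 1 — holds

The relation holds at x = -1, so it is not a counterexample.

Answer: No, x = -1 is not a counterexample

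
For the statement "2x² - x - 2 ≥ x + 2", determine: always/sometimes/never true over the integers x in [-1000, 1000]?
Holds at x = -1: LHS = 2·(-1)² - (-1) - 2 = 1, RHS = (-1) + 2 = 1; 1 ≥ 1 — holds
Fails at x = 0: LHS = 2·0² - 0 - 2 = -2, RHS = 0 + 2 = 2; -2 ≥ 2 — FAILS
It is satisfied by some integers in the range but not all.

Answer: Sometimes true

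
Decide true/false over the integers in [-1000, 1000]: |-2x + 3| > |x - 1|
The claim fails at x = 2:
x = 2: LHS = |-2·2 + 3| = |-1| = 1, RHS = |2 - 1| = |1| = 1; 1 > 1 — FAILS

Because a single integer refutes it, the statement is false.

Answer: False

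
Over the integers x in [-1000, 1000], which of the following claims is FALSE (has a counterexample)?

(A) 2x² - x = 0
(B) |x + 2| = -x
(A) x = 1: LHS = 2·1² - 1 = 1; 1 = 0 — FAILS
(B) x = 0: LHS = |0 + 2| = |2| = 2, RHS = -0 = 0; 2 = 0 — FAILS

Answer: Both A and B are false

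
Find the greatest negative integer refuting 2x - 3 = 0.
Testing negative integers from -1 downward:
x = -1: LHS = 2·(-1) - 3 = -5; -5 = 0 — FAILS  ← closest negative counterexample to 0

Answer: x = -1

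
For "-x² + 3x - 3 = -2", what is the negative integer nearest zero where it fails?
Testing negative integers from -1 downward:
x = -1: LHS = -(-1)² + 3·(-1) - 3 = -7; -7 = -2 — FAILS  ← closest negative counterexample to 0

Answer: x = -1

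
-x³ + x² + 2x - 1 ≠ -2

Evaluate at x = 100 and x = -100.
x = 100: LHS = -100³ + 100² + 2·100 - 1 = -989801; -989801 ≠ -2 — holds
x = -100: LHS = -(-100)³ + (-100)² + 2·(-100) - 1 = 1009799; 1009799 ≠ -2 — holds

Answer: Yes, holds for both x = 100 and x = -100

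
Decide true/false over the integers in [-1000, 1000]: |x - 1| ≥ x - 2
Over all integers in [-1000, 1000], LHS − RHS is smallest at x = 1, where it equals 1:
x = 1: LHS = |1 - 1| = |0| = 0, RHS = 1 - 2 = -1; 0 ≥ -1 — holds
At the ends of the range:
x = -1000: LHS = |(-1000) - 1| = |-1001| = 1001, RHS = (-1000) - 2 = -1002; 1001 ≥ -1002 — holds
x = 1000: LHS = |1000 - 1| = |999| = 999, RHS = 1000 - 2 = 998; 999 ≥ 998 — holds
Hence LHS − RHS is never negative, i.e. LHS ≥ RHS throughout, so the relation holds for every integer in [-1000, 1000].

No counterexample exists.

Answer: True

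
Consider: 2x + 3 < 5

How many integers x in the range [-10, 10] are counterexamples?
Counterexamples in [-10, 10]: {1, 2, 3, 4, 5, 6, 7, 8, 9, 10}.

Counting them gives 10 values.

Answer: 10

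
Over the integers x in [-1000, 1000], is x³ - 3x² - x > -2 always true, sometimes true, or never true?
Holds at x = 0: LHS = 0³ - 3·0² - 0 = 0; 0 > -2 — holds
Fails at x = 1: LHS = 1³ - 3·1² - 1 = -3; -3 > -2 — FAILS
It is satisfied by some integers in the range but not all.

Answer: Sometimes true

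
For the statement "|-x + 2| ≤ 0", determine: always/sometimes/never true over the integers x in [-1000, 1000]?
Holds at x = 2: LHS = |-2 + 2| = |0| = 0; 0 ≤ 0 — holds
Fails at x = 0: LHS = |-0 + 2| = |2| = 2; 2 ≤ 0 — FAILS
It is satisfied by some integers in the range but not all.

Answer: Sometimes true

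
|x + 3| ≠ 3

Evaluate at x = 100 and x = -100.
x = 100: LHS = |100 + 3| = |103| = 103; 103 ≠ 3 — holds
x = -100: LHS = |(-100) + 3| = |-97| = 97; 97 ≠ 3 — holds

Answer: Yes, holds for both x = 100 and x = -100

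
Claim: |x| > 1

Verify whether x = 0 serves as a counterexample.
Substitute x = 0 into the relation:
x = 0: LHS = |0| = 0; 0 > 1 — FAILS

Since the claim fails at x = 0, this value is a counterexample.

Answer: Yes, x = 0 is a counterexample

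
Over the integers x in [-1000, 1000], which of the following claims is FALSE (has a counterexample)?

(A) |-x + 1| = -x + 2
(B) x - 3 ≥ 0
(A) x = 0: LHS = |-0 + 1| = |1| = 1, RHS = -0 + 2 = 2; 1 = 2 — FAILS
(B) x = 0: LHS = 0 - 3 = -3; -3 ≥ 0 — FAILS

Answer: Both A and B are false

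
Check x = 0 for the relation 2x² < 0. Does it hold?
x = 0: LHS = 2·0² = 0; 0 < 0 — FAILS

The relation fails at x = 0, so x = 0 is a counterexample.

Answer: No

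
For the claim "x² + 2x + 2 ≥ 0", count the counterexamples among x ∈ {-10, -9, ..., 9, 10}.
Over all integers in [-10, 10], LHS − RHS is smallest at x = -1, where it equals 1:
x = -1: LHS = (-1)² + 2·(-1) + 2 = 1; 1 ≥ 0 — holds
At the ends of the range:
x = -10: LHS = (-10)² + 2·(-10) + 2 = 82; 82 ≥ 0 — holds
x = 10: LHS = 10² + 2·10 + 2 = 122; 122 ≥ 0 — holds
Hence LHS − RHS is never negative, i.e. LHS ≥ RHS throughout, so the relation holds for every integer in [-10, 10].

No counterexample appears in that range.

Answer: 0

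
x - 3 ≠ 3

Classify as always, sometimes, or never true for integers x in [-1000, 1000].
Holds at x = 0: LHS = 0 - 3 = -3; -3 ≠ 3 — holds
Fails at x = 6: LHS = 6 - 3 = 3; 3 ≠ 3 — FAILS
It is satisfied by some integers in the range but not all.

Answer: Sometimes true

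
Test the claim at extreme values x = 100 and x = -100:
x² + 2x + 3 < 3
x = 100: LHS = 100² + 2·100 + 3 = 10203; 10203 < 3 — FAILS
x = -100: LHS = (-100)² + 2·(-100) + 3 = 9803; 9803 < 3 — FAILS

Answer: No, fails for both x = 100 and x = -100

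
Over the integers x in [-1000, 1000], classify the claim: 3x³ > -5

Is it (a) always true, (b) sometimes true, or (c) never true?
Holds at x = 0: LHS = 3·0³ = 0; 0 > -5 — holds
Fails at x = -2: LHS = 3·(-2)³ = -24; -24 > -5 — FAILS
It is satisfied by some integers in the range but not all.

Answer: Sometimes true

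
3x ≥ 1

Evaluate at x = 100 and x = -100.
x = 100: LHS = 3·100 = 300; 300 ≥ 1 — holds
x = -100: LHS = 3·(-100) = -300; -300 ≥ 1 — FAILS

Answer: Partially: holds for x = 100, fails for x = -100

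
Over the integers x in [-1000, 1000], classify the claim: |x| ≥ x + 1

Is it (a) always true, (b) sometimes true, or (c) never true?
Holds at x = -1: LHS = |-1| = 1, RHS = (-1) + 1 = 0; 1 ≥ 0 — holds
Fails at x = 0: LHS = |0| = 0, RHS = 0 + 1 = 1; 0 ≥ 1 — FAILS
It is satisfied by some integers in the range but not all.

Answer: Sometimes true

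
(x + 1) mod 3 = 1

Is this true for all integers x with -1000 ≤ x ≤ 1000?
The claim fails at x = 1:
x = 1: LHS = (1 + 1) mod 3 = 2 mod 3 = 2; 2 = 1 — FAILS

Because a single integer refutes it, the statement is false.

Answer: False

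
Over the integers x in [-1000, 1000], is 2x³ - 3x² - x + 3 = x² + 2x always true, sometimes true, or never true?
Holds at x = -1: LHS = 2·(-1)³ - 3·(-1)² - (-1) + 3 = -1, RHS = (-1)² + 2·(-1) = -1; -1 = -1 — holds
Fails at x = 0: LHS = 2·0³ - 3·0² - 0 + 3 = 3, RHS = 0² + 2·0 = 0; 3 = 0 — FAILS
It is satisfied by some integers in the range but not all.

Answer: Sometimes true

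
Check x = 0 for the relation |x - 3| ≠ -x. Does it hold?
x = 0: LHS = |0 - 3| = |-3| = 3, RHS = -0 = 0; 3 ≠ 0 — holds

The relation is satisfied at x = 0.

Answer: Yes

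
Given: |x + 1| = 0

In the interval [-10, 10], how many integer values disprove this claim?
Counterexamples in [-10, 10]: {-10, -9, -8, -7, -6, -5, -4, -3, -2, 0, 1, 2, 3, 4, 5, 6, 7, 8, 9, 10}.

Counting them gives 20 values.

Answer: 20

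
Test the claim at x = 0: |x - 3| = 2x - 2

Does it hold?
x = 0: LHS = |0 - 3| = |-3| = 3, RHS = 2·0 - 2 = -2; 3 = -2 — FAILS

The relation fails at x = 0, so x = 0 is a counterexample.

Answer: No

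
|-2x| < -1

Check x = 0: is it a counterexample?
Substitute x = 0 into the relation:
x = 0: LHS = |-2·0| = |0| = 0; 0 < -1 — FAILS

Since the claim fails at x = 0, this value is a counterexample.

Answer: Yes, x = 0 is a counterexample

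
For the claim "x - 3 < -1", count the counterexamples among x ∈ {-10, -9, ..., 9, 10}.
Counterexamples in [-10, 10]: {2, 3, 4, 5, 6, 7, 8, 9, 10}.

Counting them gives 9 values.

Answer: 9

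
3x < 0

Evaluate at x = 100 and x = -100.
x = 100: LHS = 3·100 = 300; 300 < 0 — FAILS
x = -100: LHS = 3·(-100) = -300; -300 < 0 — holds

Answer: Partially: fails for x = 100, holds for x = -100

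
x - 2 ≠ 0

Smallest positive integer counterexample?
Testing positive integers:
x = 1: LHS = 1 - 2 = -1; -1 ≠ 0 — holds
x = 2: LHS = 2 - 2 = 0; 0 ≠ 0 — FAILS  ← smallest positive counterexample

Answer: x = 2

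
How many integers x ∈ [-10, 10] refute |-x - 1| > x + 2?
Counterexamples in [-10, 10]: {-1, 0, 1, 2, 3, 4, 5, 6, 7, 8, 9, 10}.

Counting them gives 12 values.

Answer: 12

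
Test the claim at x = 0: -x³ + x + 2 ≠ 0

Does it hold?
x = 0: LHS = -0³ + 0 + 2 = 2; 2 ≠ 0 — holds

The relation is satisfied at x = 0.

Answer: Yes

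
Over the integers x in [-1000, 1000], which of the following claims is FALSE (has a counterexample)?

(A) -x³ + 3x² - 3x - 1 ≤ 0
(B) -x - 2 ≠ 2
(A) x = -1: LHS = -(-1)³ + 3·(-1)² - 3·(-1) - 1 = 6; 6 ≤ 0 — FAILS
(B) x = -4: LHS = -(-4) - 2 = 2; 2 ≠ 2 — FAILS

Answer: Both A and B are false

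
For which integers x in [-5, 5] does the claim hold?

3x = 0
Holds for: {0}
Fails for: {-5, -4, -3, -2, -1, 1, 2, 3, 4, 5}

Answer: {0}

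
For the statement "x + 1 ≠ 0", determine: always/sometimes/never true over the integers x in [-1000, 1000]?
Holds at x = 0: LHS = 0 + 1 = 1; 1 ≠ 0 — holds
Fails at x = -1: LHS = (-1) + 1 = 0; 0 ≠ 0 — FAILS
It is satisfied by some integers in the range but not all.

Answer: Sometimes true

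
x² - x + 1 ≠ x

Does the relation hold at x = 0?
x = 0: LHS = 0² - 0 + 1 = 1; 1 ≠ 0 — holds

The relation is satisfied at x = 0.

Answer: Yes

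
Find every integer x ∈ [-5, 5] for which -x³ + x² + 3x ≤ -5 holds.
Holds for: {3, 4, 5}
Fails for: {-5, -4, -3, -2, -1, 0, 1, 2}

Answer: {3, 4, 5}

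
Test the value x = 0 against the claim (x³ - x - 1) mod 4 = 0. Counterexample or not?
Substitute x = 0 into the relation:
x = 0: LHS = (0³ - 0 - 1) mod 4 = (-1) mod 4 = 3; 3 = 0 — FAILS

Since the claim fails at x = 0, this value is a counterexample.

Answer: Yes, x = 0 is a counterexample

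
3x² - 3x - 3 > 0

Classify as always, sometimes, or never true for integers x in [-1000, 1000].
Holds at x = -1: LHS = 3·(-1)² - 3·(-1) - 3 = 3; 3 > 0 — holds
Fails at x = 0: LHS = 3·0² - 3·0 - 3 = -3; -3 > 0 — FAILS
It is satisfied by some integers in the range but not all.

Answer: Sometimes true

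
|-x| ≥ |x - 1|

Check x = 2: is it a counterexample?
Substitute x = 2 into the relation:
x = 2: LHS = |-2| = 2, RHS = |2 - 1| = |1| = 1; 2 ≥ 1 — holds

The claim holds here, so x = 2 is not a counterexample. (A counterexample exists elsewhere, e.g. x = 0.)

Answer: No, x = 2 is not a counterexample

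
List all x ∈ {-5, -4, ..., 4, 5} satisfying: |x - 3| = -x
Over all integers in [-5, 5], LHS − RHS is always positive; it is smallest at x = 0, where it equals 3:
x = 0: LHS = |0 - 3| = |-3| = 3, RHS = -0 = 0; 3 = 0 — FAILS
At the ends of the range:
x = -5: LHS = |(-5) - 3| = |-8| = 8, RHS = -(-5) = 5; 8 = 5 — FAILS
x = 5: LHS = |5 - 3| = |2| = 2; 2 = -5 — FAILS
Hence LHS − RHS is never 0, i.e. the two sides are never equal, so the claimed relation (=) fails for every integer in [-5, 5].

Answer: None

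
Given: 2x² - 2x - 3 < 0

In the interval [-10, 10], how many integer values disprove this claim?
Counterexamples in [-10, 10]: {-10, -9, -8, -7, -6, -5, -4, -3, -2, -1, 2, 3, 4, 5, 6, 7, 8, 9, 10}.

Counting them gives 19 values.

Answer: 19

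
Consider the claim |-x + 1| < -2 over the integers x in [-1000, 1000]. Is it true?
The claim fails at x = 0:
x = 0: LHS = |-0 + 1| = |1| = 1; 1 < -2 — FAILS

Because a single integer refutes it, the statement is false.

Answer: False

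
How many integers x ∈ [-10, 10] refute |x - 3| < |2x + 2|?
Counterexamples in [-10, 10]: {-5, -4, -3, -2, -1, 0}.

Counting them gives 6 values.

Answer: 6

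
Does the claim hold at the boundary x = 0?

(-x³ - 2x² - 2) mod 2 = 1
x = 0: LHS = (-0³ - 2·0² - 2) mod 2 = (-2) mod 2 = 0; 0 = 1 — FAILS

The relation fails at x = 0, so x = 0 is a counterexample.

Answer: No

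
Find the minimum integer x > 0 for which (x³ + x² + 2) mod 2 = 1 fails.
Testing positive integers:
x = 1: LHS = (1³ + 1² + 2) mod 2 = 4 mod 2 = 0; 0 = 1 — FAILS  ← smallest positive counterexample

Answer: x = 1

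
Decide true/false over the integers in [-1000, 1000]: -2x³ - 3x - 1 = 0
The claim fails at x = 0:
x = 0: LHS = -2·0³ - 3·0 - 1 = -1; -1 = 0 — FAILS

Because a single integer refutes it, the statement is false.

Answer: False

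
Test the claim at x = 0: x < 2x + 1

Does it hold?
x = 0: RHS = 2·0 + 1 = 1; 0 < 1 — holds

The relation is satisfied at x = 0.

Answer: Yes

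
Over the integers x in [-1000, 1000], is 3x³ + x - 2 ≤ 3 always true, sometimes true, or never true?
Holds at x = 0: LHS = 3·0³ + 0 - 2 = -2; -2 ≤ 3 — holds
Fails at x = 2: LHS = 3·2³ + 2 - 2 = 24; 24 ≤ 3 — FAILS
It is satisfied by some integers in the range but not all.

Answer: Sometimes true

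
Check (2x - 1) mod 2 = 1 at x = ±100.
x = 100: LHS = (2·100 - 1) mod 2 = 199 mod 2 = 1; 1 = 1 — holds
x = -100: LHS = (2·(-100) - 1) mod 2 = (-201) mod 2 = 1; 1 = 1 — holds

Answer: Yes, holds for both x = 100 and x = -100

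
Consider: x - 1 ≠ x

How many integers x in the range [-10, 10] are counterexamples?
Over all integers in [-10, 10], LHS − RHS is always negative; it is closest to 0 at x = 0, where it equals -1:
x = 0: LHS = 0 - 1 = -1; -1 ≠ 0 — holds
At the ends of the range:
x = -10: LHS = (-10) - 1 = -11; -11 ≠ -10 — holds
x = 10: LHS = 10 - 1 = 9; 9 ≠ 10 — holds
Hence LHS − RHS is never 0, i.e. the two sides are never equal, so the relation holds for every integer in [-10, 10].

No counterexample appears in that range.

Answer: 0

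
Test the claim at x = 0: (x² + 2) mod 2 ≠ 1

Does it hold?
x = 0: LHS = (0² + 2) mod 2 = 2 mod 2 = 0; 0 ≠ 1 — holds

The relation is satisfied at x = 0.

Answer: Yes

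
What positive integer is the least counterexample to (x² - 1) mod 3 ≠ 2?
Testing positive integers:
x = 1: LHS = (1² - 1) mod 3 = 0 mod 3 = 0; 0 ≠ 2 — holds
x = 2: LHS = (2² - 1) mod 3 = 3 mod 3 = 0; 0 ≠ 2 — holds
x = 3: LHS = (3² - 1) mod 3 = 8 mod 3 = 2; 2 ≠ 2 — FAILS  ← smallest positive counterexample

Answer: x = 3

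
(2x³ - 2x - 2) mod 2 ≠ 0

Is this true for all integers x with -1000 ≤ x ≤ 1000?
The claim fails at x = 0:
x = 0: LHS = (2·0³ - 2·0 - 2) mod 2 = (-2) mod 2 = 0; 0 ≠ 0 — FAILS

Because a single integer refutes it, the statement is false.

Answer: False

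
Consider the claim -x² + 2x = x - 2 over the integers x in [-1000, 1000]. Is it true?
The claim fails at x = 0:
x = 0: LHS = -0² + 2·0 = 0, RHS = 0 - 2 = -2; 0 = -2 — FAILS

Because a single integer refutes it, the statement is false.

Answer: False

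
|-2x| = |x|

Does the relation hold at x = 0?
x = 0: LHS = |-2·0| = |0| = 0, RHS = |0| = 0; 0 = 0 — holds

The relation is satisfied at x = 0.

Answer: Yes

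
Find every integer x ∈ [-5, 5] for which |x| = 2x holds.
Holds for: {0}
Fails for: {-5, -4, -3, -2, -1, 1, 2, 3, 4, 5}

Answer: {0}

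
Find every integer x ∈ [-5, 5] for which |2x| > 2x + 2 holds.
Holds for: {-5, -4, -3, -2, -1}
Fails for: {0, 1, 2, 3, 4, 5}

Answer: {-5, -4, -3, -2, -1}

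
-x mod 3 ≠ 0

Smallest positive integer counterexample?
Testing positive integers:
x = 1: LHS = (-1) mod 3 = 2; 2 ≠ 0 — holds
x = 2: LHS = (-2) mod 3 = 1; 1 ≠ 0 — holds
x = 3: LHS = (-3) mod 3 = 0; 0 ≠ 0 — FAILS  ← smallest positive counterexample

Answer: x = 3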